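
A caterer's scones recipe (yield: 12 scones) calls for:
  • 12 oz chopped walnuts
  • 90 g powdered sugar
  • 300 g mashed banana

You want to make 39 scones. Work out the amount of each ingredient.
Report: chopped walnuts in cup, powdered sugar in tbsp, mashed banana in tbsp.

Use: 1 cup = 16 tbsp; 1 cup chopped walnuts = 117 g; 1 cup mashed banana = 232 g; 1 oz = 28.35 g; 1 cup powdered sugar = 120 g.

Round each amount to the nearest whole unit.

chopped walnuts: 9 cup; powdered sugar: 39 tbsp; mashed banana: 67 tbsp

Scaling factor: 39/12 = 13/4 = 3.25.
chopped walnuts: 12 oz × 13/4 × 28.35 g/oz ÷ 117 g/cup ≈ 9 cup
powdered sugar: 90 g × 13/4 ÷ 120 g/cup × 16 tbsp/cup = 39 tbsp
mashed banana: 300 g × 13/4 ÷ 232 g/cup × 16 tbsp/cup ≈ 67 tbsp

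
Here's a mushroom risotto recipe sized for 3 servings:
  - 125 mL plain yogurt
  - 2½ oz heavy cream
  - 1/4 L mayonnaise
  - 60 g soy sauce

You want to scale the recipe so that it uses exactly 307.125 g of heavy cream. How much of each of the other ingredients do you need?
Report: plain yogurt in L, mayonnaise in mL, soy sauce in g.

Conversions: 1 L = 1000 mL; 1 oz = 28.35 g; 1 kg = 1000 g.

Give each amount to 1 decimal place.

plain yogurt: 0.5 L; mayonnaise: 1083.3 mL; soy sauce: 260.0 g

The original recipe has 70.875 g of heavy cream, so the scaling factor is 307.125 ÷ 70.875 = 13/3.
plain yogurt: 125 mL × 13/3 ÷ 1000 mL/L ≈ 0.5 L
mayonnaise: 0.25 L × 13/3 × 1000 mL/L ≈ 1083.3 mL
soy sauce: 60 g × 13/3 = 260.0 g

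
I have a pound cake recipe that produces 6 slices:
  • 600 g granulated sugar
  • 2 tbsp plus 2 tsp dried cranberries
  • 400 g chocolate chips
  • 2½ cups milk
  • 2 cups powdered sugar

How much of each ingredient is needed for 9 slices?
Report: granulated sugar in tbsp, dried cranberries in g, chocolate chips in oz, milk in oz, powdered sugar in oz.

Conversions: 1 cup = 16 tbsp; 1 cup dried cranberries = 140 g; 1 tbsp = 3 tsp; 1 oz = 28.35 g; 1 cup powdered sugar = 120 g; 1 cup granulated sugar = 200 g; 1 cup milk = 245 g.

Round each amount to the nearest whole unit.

granulated sugar: 72 tbsp; dried cranberries: 35 g; chocolate chips: 21 oz; milk: 32 oz; powdered sugar: 13 oz

Scaling factor: 9/6 = 3/2 = 1.5.
granulated sugar: 600 g × 3/2 ÷ 200 g/cup × 16 tbsp/cup = 72 tbsp
dried cranberries: (2 tbsp + 2 tsp = 8/3 tbsp) × 3/2 ÷ 16 tbsp/cup × 140 g/cup = 35 g
chocolate chips: 400 g × 3/2 ÷ 28.35 g/oz ≈ 21 oz
milk: 2.5 cup × 3/2 × 245 g/cup ÷ 28.35 g/oz ≈ 32 oz
powdered sugar: 2 cup × 3/2 × 120 g/cup ÷ 28.35 g/oz ≈ 13 oz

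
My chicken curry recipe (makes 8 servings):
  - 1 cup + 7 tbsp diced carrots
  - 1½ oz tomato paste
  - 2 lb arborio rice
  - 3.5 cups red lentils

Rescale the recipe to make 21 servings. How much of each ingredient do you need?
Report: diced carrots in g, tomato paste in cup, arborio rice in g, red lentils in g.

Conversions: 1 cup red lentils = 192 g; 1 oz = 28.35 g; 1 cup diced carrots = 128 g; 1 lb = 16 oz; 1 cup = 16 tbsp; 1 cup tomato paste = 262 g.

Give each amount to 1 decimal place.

Scaling factor: 21/8 = 2.625.
diced carrots: (1 cup + 7 tbsp = 1.4375 cup) × 21/8 × 128 g/cup = 483.0 g
tomato paste: 1.5 oz × 21/8 × 28.35 g/oz ÷ 262 g/cup ≈ 0.4 cup
arborio rice: 2 lb × 21/8 × 16 oz/lb × 28.35 g/oz = 2381.4 g
red lentils: 3.5 cup × 21/8 × 192 g/cup = 1764.0 g

diced carrots: 483.0 g; tomato paste: 0.4 cup; arborio rice: 2381.4 g; red lentils: 1764.0 g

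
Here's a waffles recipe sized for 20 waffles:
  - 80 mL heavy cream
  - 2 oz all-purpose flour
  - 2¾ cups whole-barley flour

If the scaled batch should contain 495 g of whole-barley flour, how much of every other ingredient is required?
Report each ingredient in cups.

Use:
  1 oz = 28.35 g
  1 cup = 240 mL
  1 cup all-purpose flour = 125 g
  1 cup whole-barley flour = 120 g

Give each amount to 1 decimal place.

The original recipe has 330 g of whole-barley flour, so the scaling factor is 495 ÷ 330 = 3/2 = 1.5.
heavy cream: 80 mL × 3/2 ÷ 240 mL/cup = 0.5 cup
all-purpose flour: 2 oz × 3/2 × 28.35 g/oz ÷ 125 g/cup ≈ 0.7 cup

heavy cream: 0.5 cup; all-purpose flour: 0.7 cup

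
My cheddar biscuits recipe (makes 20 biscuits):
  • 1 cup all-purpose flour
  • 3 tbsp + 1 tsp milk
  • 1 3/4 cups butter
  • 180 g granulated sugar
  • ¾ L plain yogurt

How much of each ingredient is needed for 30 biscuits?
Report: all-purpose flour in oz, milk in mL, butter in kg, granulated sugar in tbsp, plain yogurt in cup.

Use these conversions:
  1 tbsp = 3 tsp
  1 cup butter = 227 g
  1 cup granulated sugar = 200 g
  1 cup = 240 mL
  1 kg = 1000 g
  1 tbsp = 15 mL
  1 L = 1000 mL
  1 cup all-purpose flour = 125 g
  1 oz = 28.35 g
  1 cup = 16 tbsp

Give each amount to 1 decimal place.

Scaling factor: 30/20 = 3/2 = 1.5.
all-purpose flour: 1 cup × 3/2 × 125 g/cup ÷ 28.35 g/oz ≈ 6.6 oz
milk: (3 tbsp + 1 tsp = 10/3 tbsp) × 3/2 × 15 mL/tbsp = 75.0 mL
butter: 1.75 cup × 3/2 × 227 g/cup ÷ 1000 g/kg ≈ 0.6 kg
granulated sugar: 180 g × 3/2 ÷ 200 g/cup × 16 tbsp/cup = 21.6 tbsp
plain yogurt: 0.75 L × 3/2 × 1000 mL/L ÷ 240 mL/cup ≈ 4.7 cup

all-purpose flour: 6.6 oz; milk: 75.0 mL; butter: 0.6 kg; granulated sugar: 21.6 tbsp; plain yogurt: 4.7 cup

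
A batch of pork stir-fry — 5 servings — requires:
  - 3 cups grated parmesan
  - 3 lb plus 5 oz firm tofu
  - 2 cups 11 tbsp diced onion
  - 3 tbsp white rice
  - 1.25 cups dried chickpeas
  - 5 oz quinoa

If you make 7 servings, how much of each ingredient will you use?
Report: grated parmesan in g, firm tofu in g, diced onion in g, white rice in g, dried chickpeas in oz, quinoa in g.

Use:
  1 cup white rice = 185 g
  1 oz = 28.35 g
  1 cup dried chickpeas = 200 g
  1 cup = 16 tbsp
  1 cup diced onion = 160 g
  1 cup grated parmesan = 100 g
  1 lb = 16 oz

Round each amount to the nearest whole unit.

grated parmesan: 420 g; firm tofu: 2104 g; diced onion: 602 g; white rice: 49 g; dried chickpeas: 12 oz; quinoa: 198 g

Scaling factor: 7/5 = 1.4.
grated parmesan: 3 cup × 7/5 × 100 g/cup = 420 g
firm tofu: (3 lb + 5 oz = 3.3125 lb) × 7/5 × 16 oz/lb × 28.35 g/oz ≈ 2104 g
diced onion: (2 cup + 11 tbsp = 2.6875 cup) × 7/5 × 160 g/cup = 602 g
white rice: 3 tbsp × 7/5 ÷ 16 tbsp/cup × 185 g/cup ≈ 49 g
dried chickpeas: 1.25 cup × 7/5 × 200 g/cup ÷ 28.35 g/oz ≈ 12 oz
quinoa: 5 oz × 7/5 × 28.35 g/oz ≈ 198 g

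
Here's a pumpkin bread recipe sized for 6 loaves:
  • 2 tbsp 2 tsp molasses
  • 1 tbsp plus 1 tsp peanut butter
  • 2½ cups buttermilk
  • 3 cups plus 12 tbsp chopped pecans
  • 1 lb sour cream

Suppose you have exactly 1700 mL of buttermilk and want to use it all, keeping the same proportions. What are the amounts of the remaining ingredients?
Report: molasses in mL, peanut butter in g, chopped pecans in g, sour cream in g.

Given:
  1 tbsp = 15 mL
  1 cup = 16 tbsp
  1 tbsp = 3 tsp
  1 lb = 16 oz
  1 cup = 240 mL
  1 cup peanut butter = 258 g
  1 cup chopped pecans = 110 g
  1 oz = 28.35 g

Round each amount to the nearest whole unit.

The original recipe has 600 mL of buttermilk, so the scaling factor is 1700 ÷ 600 = 17/6.
molasses: (2 tbsp + 2 tsp = 8/3 tbsp) × 17/6 × 15 mL/tbsp ≈ 113 mL
peanut butter: (1 tbsp + 1 tsp = 4/3 tbsp) × 17/6 ÷ 16 tbsp/cup × 258 g/cup ≈ 61 g
chopped pecans: (3 cup + 12 tbsp = 3.75 cup) × 17/6 × 110 g/cup ≈ 1169 g
sour cream: 1 lb × 17/6 × 16 oz/lb × 28.35 g/oz ≈ 1285 g

molasses: 113 mL; peanut butter: 61 g; chopped pecans: 1169 g; sour cream: 1285 g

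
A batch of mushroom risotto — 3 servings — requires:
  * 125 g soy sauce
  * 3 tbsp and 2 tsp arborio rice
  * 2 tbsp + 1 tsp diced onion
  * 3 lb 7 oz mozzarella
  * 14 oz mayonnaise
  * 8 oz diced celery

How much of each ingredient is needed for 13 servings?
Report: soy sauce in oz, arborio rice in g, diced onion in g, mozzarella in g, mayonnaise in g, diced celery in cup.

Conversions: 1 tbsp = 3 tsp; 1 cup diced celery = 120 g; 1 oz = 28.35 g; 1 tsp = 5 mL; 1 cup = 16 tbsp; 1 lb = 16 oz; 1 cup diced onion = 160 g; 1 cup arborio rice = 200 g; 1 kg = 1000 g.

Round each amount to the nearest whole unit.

soy sauce: 19 oz; arborio rice: 199 g; diced onion: 101 g; mozzarella: 6757 g; mayonnaise: 1720 g; diced celery: 8 cup

Scaling factor: 13/3.
soy sauce: 125 g × 13/3 ÷ 28.35 g/oz ≈ 19 oz
arborio rice: (3 tbsp + 2 tsp = 11/3 tbsp) × 13/3 ÷ 16 tbsp/cup × 200 g/cup ≈ 199 g
diced onion: (2 tbsp + 1 tsp = 7/3 tbsp) × 13/3 ÷ 16 tbsp/cup × 160 g/cup ≈ 101 g
mozzarella: (3 lb + 7 oz = 3.4375 lb) × 13/3 × 16 oz/lb × 28.35 g/oz ≈ 6757 g
mayonnaise: 14 oz × 13/3 × 28.35 g/oz ≈ 1720 g
diced celery: 8 oz × 13/3 × 28.35 g/oz ÷ 120 g/cup ≈ 8 cup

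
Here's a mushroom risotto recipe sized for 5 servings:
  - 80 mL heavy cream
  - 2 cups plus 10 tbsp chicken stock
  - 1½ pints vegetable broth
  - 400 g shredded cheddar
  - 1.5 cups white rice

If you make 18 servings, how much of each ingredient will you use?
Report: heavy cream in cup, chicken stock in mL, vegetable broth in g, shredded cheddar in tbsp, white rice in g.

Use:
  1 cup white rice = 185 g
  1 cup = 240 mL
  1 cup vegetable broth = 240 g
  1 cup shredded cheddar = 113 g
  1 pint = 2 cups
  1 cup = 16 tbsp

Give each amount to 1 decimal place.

heavy cream: 1.2 cup; chicken stock: 2268.0 mL; vegetable broth: 2592.0 g; shredded cheddar: 203.9 tbsp; white rice: 999.0 g

Scaling factor: 18/5 = 3.6.
heavy cream: 80 mL × 18/5 ÷ 240 mL/cup = 1.2 cup
chicken stock: (2 cup + 10 tbsp = 2.625 cup) × 18/5 × 240 mL/cup = 2268.0 mL
vegetable broth: 1.5 pint × 18/5 × 2 cup/pint × 240 g/cup = 2592.0 g
shredded cheddar: 400 g × 18/5 ÷ 113 g/cup × 16 tbsp/cup ≈ 203.9 tbsp
white rice: 1.5 cup × 18/5 × 185 g/cup = 999.0 g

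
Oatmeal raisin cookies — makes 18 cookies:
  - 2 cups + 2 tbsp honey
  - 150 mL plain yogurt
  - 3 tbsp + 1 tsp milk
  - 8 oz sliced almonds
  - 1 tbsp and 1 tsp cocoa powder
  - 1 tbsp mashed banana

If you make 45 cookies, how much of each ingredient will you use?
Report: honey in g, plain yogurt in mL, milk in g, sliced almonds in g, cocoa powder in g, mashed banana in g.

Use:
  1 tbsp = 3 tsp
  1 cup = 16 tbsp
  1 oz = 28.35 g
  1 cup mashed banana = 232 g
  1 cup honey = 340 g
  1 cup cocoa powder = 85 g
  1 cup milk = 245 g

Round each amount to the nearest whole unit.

honey: 1806 g; plain yogurt: 375 mL; milk: 128 g; sliced almonds: 567 g; cocoa powder: 18 g; mashed banana: 36 g

Scaling factor: 45/18 = 5/2 = 2.5.
honey: (2 cup + 2 tbsp = 2.125 cup) × 5/2 × 340 g/cup ≈ 1806 g
plain yogurt: 150 mL × 5/2 = 375 mL
milk: (3 tbsp + 1 tsp = 10/3 tbsp) × 5/2 ÷ 16 tbsp/cup × 245 g/cup ≈ 128 g
sliced almonds: 8 oz × 5/2 × 28.35 g/oz = 567 g
cocoa powder: (1 tbsp + 1 tsp = 4/3 tbsp) × 5/2 ÷ 16 tbsp/cup × 85 g/cup ≈ 18 g
mashed banana: 1 tbsp × 5/2 ÷ 16 tbsp/cup × 232 g/cup ≈ 36 g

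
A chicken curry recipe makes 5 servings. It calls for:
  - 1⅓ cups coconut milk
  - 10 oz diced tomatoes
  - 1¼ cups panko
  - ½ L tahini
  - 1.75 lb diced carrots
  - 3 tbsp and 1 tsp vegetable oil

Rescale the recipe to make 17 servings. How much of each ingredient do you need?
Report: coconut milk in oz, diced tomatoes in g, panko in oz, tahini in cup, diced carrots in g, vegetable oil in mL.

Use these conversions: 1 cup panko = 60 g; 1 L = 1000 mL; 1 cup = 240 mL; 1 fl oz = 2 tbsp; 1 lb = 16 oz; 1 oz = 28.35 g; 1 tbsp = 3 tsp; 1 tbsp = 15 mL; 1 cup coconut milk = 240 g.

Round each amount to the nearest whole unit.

Scaling factor: 17/5 = 3.4.
coconut milk: 4/3 cup × 17/5 × 240 g/cup ÷ 28.35 g/oz ≈ 38 oz
diced tomatoes: 10 oz × 17/5 × 28.35 g/oz ≈ 964 g
panko: 1.25 cup × 17/5 × 60 g/cup ÷ 28.35 g/oz ≈ 9 oz
tahini: 0.5 L × 17/5 × 1000 mL/L ÷ 240 mL/cup ≈ 7 cup
diced carrots: 1.75 lb × 17/5 × 16 oz/lb × 28.35 g/oz ≈ 2699 g
vegetable oil: (3 tbsp + 1 tsp = 10/3 tbsp) × 17/5 × 15 mL/tbsp = 170 mL

coconut milk: 38 oz; diced tomatoes: 964 g; panko: 9 oz; tahini: 7 cup; diced carrots: 2699 g; vegetable oil: 170 mL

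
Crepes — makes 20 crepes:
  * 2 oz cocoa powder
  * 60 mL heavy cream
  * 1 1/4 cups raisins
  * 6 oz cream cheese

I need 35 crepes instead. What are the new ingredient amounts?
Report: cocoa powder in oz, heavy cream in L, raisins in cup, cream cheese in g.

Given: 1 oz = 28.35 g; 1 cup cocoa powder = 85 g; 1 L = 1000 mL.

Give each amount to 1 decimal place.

Scaling factor: 35/20 = 7/4 = 1.75.
cocoa powder: 2 oz × 7/4 = 3.5 oz
heavy cream: 60 mL × 7/4 ÷ 1000 mL/L ≈ 0.1 L
raisins: 1.25 cup × 7/4 ≈ 2.2 cup
cream cheese: 6 oz × 7/4 × 28.35 g/oz ≈ 297.7 g

cocoa powder: 3.5 oz; heavy cream: 0.1 L; raisins: 2.2 cup; cream cheese: 297.7 g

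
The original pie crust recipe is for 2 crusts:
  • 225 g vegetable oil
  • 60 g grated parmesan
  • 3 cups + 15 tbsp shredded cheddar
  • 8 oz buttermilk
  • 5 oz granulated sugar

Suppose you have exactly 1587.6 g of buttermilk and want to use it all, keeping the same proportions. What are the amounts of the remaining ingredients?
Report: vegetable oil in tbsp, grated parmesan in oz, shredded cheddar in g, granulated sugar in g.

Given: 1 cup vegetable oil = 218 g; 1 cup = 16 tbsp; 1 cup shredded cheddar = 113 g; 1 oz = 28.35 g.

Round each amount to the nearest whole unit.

vegetable oil: 116 tbsp; grated parmesan: 15 oz; shredded cheddar: 3115 g; granulated sugar: 992 g

The original recipe has 226.8 g of buttermilk, so the scaling factor is 1587.6 ÷ 226.8 = 7.
vegetable oil: 225 g × 7 ÷ 218 g/cup × 16 tbsp/cup ≈ 116 tbsp
grated parmesan: 60 g × 7 ÷ 28.35 g/oz ≈ 15 oz
shredded cheddar: (3 cup + 15 tbsp = 3.9375 cup) × 7 × 113 g/cup ≈ 3115 g
granulated sugar: 5 oz × 7 × 28.35 g/oz ≈ 992 g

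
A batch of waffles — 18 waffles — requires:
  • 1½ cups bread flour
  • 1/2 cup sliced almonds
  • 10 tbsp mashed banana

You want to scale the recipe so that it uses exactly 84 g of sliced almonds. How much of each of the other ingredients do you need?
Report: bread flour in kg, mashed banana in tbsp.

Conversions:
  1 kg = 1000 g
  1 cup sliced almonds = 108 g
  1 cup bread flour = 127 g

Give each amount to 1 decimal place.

bread flour: 0.3 kg; mashed banana: 15.6 tbsp

The original recipe has 54 g of sliced almonds, so the scaling factor is 84 ÷ 54 = 14/9.
bread flour: 1.5 cup × 14/9 × 127 g/cup ÷ 1000 g/kg ≈ 0.3 kg
mashed banana: 10 tbsp × 14/9 ≈ 15.6 tbsp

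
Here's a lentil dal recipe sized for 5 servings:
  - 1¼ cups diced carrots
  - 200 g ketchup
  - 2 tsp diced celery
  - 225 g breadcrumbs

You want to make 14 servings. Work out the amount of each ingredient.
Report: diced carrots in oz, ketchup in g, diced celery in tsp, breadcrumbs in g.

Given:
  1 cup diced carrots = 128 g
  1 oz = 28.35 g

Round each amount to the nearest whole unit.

diced carrots: 16 oz; ketchup: 560 g; diced celery: 6 tsp; breadcrumbs: 630 g

Scaling factor: 14/5 = 2.8.
diced carrots: 1.25 cup × 14/5 × 128 g/cup ÷ 28.35 g/oz ≈ 16 oz
ketchup: 200 g × 14/5 = 560 g
diced celery: 2 tsp × 14/5 ≈ 6 tsp
breadcrumbs: 225 g × 14/5 = 630 g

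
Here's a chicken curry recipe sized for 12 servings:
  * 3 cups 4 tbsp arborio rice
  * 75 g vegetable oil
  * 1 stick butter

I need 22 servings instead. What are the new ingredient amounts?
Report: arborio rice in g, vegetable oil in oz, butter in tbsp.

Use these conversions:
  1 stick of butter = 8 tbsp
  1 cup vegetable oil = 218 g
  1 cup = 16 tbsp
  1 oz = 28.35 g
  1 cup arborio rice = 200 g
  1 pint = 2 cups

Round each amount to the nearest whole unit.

arborio rice: 1192 g; vegetable oil: 5 oz; butter: 15 tbsp

Scaling factor: 22/12 = 11/6.
arborio rice: (3 cup + 4 tbsp = 3.25 cup) × 11/6 × 200 g/cup ≈ 1192 g
vegetable oil: 75 g × 11/6 ÷ 28.35 g/oz ≈ 5 oz
butter: 1 stick × 11/6 × 8 tbsp/stick ≈ 15 tbsp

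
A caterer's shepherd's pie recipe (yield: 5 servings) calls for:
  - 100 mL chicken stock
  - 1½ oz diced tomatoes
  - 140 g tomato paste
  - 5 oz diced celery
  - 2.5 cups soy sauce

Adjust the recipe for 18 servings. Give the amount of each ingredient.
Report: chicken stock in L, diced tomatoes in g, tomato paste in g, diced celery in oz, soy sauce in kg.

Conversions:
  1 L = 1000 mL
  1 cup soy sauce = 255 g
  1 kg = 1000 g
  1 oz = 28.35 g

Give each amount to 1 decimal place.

chicken stock: 0.4 L; diced tomatoes: 153.1 g; tomato paste: 504.0 g; diced celery: 18.0 oz; soy sauce: 2.3 kg

Scaling factor: 18/5 = 3.6.
chicken stock: 100 mL × 18/5 ÷ 1000 mL/L ≈ 0.4 L
diced tomatoes: 1.5 oz × 18/5 × 28.35 g/oz ≈ 153.1 g
tomato paste: 140 g × 18/5 = 504.0 g
diced celery: 5 oz × 18/5 = 18.0 oz
soy sauce: 2.5 cup × 18/5 × 255 g/cup ÷ 1000 g/kg ≈ 2.3 kg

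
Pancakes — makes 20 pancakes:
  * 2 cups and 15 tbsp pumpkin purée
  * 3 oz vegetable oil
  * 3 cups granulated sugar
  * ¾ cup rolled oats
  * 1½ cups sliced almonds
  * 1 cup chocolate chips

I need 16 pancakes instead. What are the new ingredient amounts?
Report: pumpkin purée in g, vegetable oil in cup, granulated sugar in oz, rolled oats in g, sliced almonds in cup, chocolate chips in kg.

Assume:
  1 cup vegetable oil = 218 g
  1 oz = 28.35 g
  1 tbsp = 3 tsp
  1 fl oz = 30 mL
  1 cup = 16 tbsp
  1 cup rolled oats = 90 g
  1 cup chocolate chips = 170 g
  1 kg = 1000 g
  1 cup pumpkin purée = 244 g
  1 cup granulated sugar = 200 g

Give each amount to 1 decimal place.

pumpkin purée: 573.4 g; vegetable oil: 0.3 cup; granulated sugar: 16.9 oz; rolled oats: 54.0 g; sliced almonds: 1.2 cup; chocolate chips: 0.1 kg

Scaling factor: 16/20 = 4/5 = 0.8.
pumpkin purée: (2 cup + 15 tbsp = 2.9375 cup) × 4/5 × 244 g/cup = 573.4 g
vegetable oil: 3 oz × 4/5 × 28.35 g/oz ÷ 218 g/cup ≈ 0.3 cup
granulated sugar: 3 cup × 4/5 × 200 g/cup ÷ 28.35 g/oz ≈ 16.9 oz
rolled oats: 0.75 cup × 4/5 × 90 g/cup = 54.0 g
sliced almonds: 1.5 cup × 4/5 = 1.2 cup
chocolate chips: 1 cup × 4/5 × 170 g/cup ÷ 1000 g/kg ≈ 0.1 kg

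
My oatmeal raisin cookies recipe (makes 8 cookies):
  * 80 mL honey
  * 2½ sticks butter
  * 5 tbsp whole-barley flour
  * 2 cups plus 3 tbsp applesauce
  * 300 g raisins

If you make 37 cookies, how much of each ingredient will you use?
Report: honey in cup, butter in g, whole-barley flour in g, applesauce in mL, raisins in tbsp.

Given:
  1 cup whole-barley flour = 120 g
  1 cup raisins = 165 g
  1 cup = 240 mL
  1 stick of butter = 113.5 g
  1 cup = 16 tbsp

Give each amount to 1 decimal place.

honey: 1.5 cup; butter: 1312.3 g; whole-barley flour: 173.4 g; applesauce: 2428.1 mL; raisins: 134.5 tbsp

Scaling factor: 37/8 = 4.625.
honey: 80 mL × 37/8 ÷ 240 mL/cup ≈ 1.5 cup
butter: 2.5 stick × 37/8 × 113.5 g/stick ≈ 1312.3 g
whole-barley flour: 5 tbsp × 37/8 ÷ 16 tbsp/cup × 120 g/cup ≈ 173.4 g
applesauce: (2 cup + 3 tbsp = 2.1875 cup) × 37/8 × 240 mL/cup ≈ 2428.1 mL
raisins: 300 g × 37/8 ÷ 165 g/cup × 16 tbsp/cup ≈ 134.5 tbsp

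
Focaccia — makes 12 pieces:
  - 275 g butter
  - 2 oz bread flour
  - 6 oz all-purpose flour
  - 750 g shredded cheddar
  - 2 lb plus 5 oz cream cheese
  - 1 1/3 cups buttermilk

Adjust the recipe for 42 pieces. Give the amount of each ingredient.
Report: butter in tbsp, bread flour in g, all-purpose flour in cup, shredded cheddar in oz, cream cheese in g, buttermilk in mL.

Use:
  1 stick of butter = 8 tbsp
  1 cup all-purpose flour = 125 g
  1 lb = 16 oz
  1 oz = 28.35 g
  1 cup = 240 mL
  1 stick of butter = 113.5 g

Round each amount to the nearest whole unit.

Scaling factor: 42/12 = 7/2 = 3.5.
butter: 275 g × 7/2 ÷ 113.5 g/stick × 8 tbsp/stick ≈ 68 tbsp
bread flour: 2 oz × 7/2 × 28.35 g/oz ≈ 198 g
all-purpose flour: 6 oz × 7/2 × 28.35 g/oz ÷ 125 g/cup ≈ 5 cup
shredded cheddar: 750 g × 7/2 ÷ 28.35 g/oz ≈ 93 oz
cream cheese: (2 lb + 5 oz = 2.3125 lb) × 7/2 × 16 oz/lb × 28.35 g/oz ≈ 3671 g
buttermilk: 4/3 cup × 7/2 × 240 mL/cup = 1120 mL

butter: 68 tbsp; bread flour: 198 g; all-purpose flour: 5 cup; shredded cheddar: 93 oz; cream cheese: 3671 g; buttermilk: 1120 mL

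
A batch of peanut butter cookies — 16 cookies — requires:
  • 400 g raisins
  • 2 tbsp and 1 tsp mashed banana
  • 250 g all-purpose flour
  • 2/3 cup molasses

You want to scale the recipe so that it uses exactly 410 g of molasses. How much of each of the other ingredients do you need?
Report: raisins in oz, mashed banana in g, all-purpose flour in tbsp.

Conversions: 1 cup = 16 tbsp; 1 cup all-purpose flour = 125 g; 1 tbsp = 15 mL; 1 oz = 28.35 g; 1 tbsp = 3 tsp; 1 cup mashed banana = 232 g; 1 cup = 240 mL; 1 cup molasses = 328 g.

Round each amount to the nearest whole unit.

The original recipe has 656/3 g of molasses, so the scaling factor is 410 ÷ 656/3 = 15/8 = 1.875.
raisins: 400 g × 15/8 ÷ 28.35 g/oz ≈ 26 oz
mashed banana: (2 tbsp + 1 tsp = 7/3 tbsp) × 15/8 ÷ 16 tbsp/cup × 232 g/cup ≈ 63 g
all-purpose flour: 250 g × 15/8 ÷ 125 g/cup × 16 tbsp/cup = 60 tbsp

raisins: 26 oz; mashed banana: 63 g; all-purpose flour: 60 tbsp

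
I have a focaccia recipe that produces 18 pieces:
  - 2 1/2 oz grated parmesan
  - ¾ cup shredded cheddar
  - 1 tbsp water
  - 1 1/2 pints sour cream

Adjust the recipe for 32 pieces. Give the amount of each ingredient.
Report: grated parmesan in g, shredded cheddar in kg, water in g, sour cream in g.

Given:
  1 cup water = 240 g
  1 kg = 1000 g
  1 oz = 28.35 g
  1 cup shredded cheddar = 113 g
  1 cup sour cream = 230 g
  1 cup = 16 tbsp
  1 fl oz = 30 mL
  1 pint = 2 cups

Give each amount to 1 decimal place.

Scaling factor: 32/18 = 16/9.
grated parmesan: 2.5 oz × 16/9 × 28.35 g/oz = 126.0 g
shredded cheddar: 0.75 cup × 16/9 × 113 g/cup ÷ 1000 g/kg ≈ 0.2 kg
water: 1 tbsp × 16/9 ÷ 16 tbsp/cup × 240 g/cup ≈ 26.7 g
sour cream: 1.5 pint × 16/9 × 2 cup/pint × 230 g/cup ≈ 1226.7 g

grated parmesan: 126.0 g; shredded cheddar: 0.2 kg; water: 26.7 g; sour cream: 1226.7 g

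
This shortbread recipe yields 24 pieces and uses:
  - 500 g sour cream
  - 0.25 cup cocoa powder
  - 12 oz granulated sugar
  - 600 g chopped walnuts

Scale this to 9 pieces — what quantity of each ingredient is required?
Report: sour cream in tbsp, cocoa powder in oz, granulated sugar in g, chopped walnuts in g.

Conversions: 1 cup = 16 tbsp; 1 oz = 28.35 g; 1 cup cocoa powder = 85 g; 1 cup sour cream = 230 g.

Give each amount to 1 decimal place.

sour cream: 13.0 tbsp; cocoa powder: 0.3 oz; granulated sugar: 127.6 g; chopped walnuts: 225.0 g

Scaling factor: 9/24 = 3/8 = 0.375.
sour cream: 500 g × 3/8 ÷ 230 g/cup × 16 tbsp/cup ≈ 13.0 tbsp
cocoa powder: 0.25 cup × 3/8 × 85 g/cup ÷ 28.35 g/oz ≈ 0.3 oz
granulated sugar: 12 oz × 3/8 × 28.35 g/oz ≈ 127.6 g
chopped walnuts: 600 g × 3/8 = 225.0 g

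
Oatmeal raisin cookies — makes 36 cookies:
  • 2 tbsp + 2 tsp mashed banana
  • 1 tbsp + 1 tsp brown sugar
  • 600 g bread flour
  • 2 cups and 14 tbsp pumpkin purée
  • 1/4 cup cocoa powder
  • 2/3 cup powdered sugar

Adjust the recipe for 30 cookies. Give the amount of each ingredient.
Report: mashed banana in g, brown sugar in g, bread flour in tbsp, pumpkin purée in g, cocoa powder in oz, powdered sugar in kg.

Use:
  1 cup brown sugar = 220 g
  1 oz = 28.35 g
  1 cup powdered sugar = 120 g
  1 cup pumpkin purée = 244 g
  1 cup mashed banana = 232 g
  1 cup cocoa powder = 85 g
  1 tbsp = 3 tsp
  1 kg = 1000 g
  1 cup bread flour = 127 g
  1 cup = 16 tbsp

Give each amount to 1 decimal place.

Scaling factor: 30/36 = 5/6.
mashed banana: (2 tbsp + 2 tsp = 8/3 tbsp) × 5/6 ÷ 16 tbsp/cup × 232 g/cup ≈ 32.2 g
brown sugar: (1 tbsp + 1 tsp = 4/3 tbsp) × 5/6 ÷ 16 tbsp/cup × 220 g/cup ≈ 15.3 g
bread flour: 600 g × 5/6 ÷ 127 g/cup × 16 tbsp/cup ≈ 63.0 tbsp
pumpkin purée: (2 cup + 14 tbsp = 2.875 cup) × 5/6 × 244 g/cup ≈ 584.6 g
cocoa powder: 0.25 cup × 5/6 × 85 g/cup ÷ 28.35 g/oz ≈ 0.6 oz
powdered sugar: 2/3 cup × 5/6 × 120 g/cup ÷ 1000 g/kg ≈ 0.1 kg

mashed banana: 32.2 g; brown sugar: 15.3 g; bread flour: 63.0 tbsp; pumpkin purée: 584.6 g; cocoa powder: 0.6 oz; powdered sugar: 0.1 kg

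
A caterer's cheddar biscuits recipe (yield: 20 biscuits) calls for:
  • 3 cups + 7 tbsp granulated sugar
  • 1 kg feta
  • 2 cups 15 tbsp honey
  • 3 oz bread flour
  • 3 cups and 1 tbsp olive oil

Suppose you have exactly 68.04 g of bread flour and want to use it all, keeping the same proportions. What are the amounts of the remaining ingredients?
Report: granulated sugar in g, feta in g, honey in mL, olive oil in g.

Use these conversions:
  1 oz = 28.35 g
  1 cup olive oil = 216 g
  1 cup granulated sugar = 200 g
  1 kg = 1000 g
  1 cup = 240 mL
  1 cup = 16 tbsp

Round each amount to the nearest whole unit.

granulated sugar: 550 g; feta: 800 g; honey: 564 mL; olive oil: 529 g

The original recipe has 85.05 g of bread flour, so the scaling factor is 68.04 ÷ 85.05 = 4/5 = 0.8.
granulated sugar: (3 cup + 7 tbsp = 3.4375 cup) × 4/5 × 200 g/cup = 550 g
feta: 1 kg × 4/5 × 1000 g/kg = 800 g
honey: (2 cup + 15 tbsp = 2.9375 cup) × 4/5 × 240 mL/cup = 564 mL
olive oil: (3 cup + 1 tbsp = 3.0625 cup) × 4/5 × 216 g/cup ≈ 529 g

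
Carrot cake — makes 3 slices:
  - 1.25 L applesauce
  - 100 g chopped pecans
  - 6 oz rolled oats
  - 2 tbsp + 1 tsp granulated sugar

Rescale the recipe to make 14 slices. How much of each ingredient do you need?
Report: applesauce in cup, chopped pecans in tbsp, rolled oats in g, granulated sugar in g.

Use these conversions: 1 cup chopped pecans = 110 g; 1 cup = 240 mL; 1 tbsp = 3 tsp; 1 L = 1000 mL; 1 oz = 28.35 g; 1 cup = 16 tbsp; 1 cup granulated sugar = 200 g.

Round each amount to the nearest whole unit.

applesauce: 24 cup; chopped pecans: 68 tbsp; rolled oats: 794 g; granulated sugar: 136 g

Scaling factor: 14/3.
applesauce: 1.25 L × 14/3 × 1000 mL/L ÷ 240 mL/cup ≈ 24 cup
chopped pecans: 100 g × 14/3 ÷ 110 g/cup × 16 tbsp/cup ≈ 68 tbsp
rolled oats: 6 oz × 14/3 × 28.35 g/oz ≈ 794 g
granulated sugar: (2 tbsp + 1 tsp = 7/3 tbsp) × 14/3 ÷ 16 tbsp/cup × 200 g/cup ≈ 136 g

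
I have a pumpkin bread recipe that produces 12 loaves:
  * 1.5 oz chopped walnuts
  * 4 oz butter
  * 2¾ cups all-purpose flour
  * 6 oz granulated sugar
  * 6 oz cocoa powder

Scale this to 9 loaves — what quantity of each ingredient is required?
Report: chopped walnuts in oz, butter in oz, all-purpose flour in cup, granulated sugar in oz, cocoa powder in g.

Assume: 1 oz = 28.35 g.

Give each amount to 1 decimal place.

chopped walnuts: 1.1 oz; butter: 3.0 oz; all-purpose flour: 2.1 cup; granulated sugar: 4.5 oz; cocoa powder: 127.6 g

Scaling factor: 9/12 = 3/4 = 0.75.
chopped walnuts: 1.5 oz × 3/4 ≈ 1.1 oz
butter: 4 oz × 3/4 = 3.0 oz
all-purpose flour: 2.75 cup × 3/4 ≈ 2.1 cup
granulated sugar: 6 oz × 3/4 = 4.5 oz
cocoa powder: 6 oz × 3/4 × 28.35 g/oz ≈ 127.6 g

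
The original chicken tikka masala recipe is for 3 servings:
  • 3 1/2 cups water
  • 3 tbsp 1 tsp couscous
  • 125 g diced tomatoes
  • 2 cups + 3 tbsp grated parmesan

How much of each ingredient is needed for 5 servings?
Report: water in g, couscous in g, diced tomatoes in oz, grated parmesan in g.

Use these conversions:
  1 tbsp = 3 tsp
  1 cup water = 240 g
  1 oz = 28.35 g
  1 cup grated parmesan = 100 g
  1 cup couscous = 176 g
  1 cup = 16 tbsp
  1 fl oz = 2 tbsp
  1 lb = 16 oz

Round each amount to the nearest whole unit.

water: 1400 g; couscous: 61 g; diced tomatoes: 7 oz; grated parmesan: 365 g

Scaling factor: 5/3.
water: 3.5 cup × 5/3 × 240 g/cup = 1400 g
couscous: (3 tbsp + 1 tsp = 10/3 tbsp) × 5/3 ÷ 16 tbsp/cup × 176 g/cup ≈ 61 g
diced tomatoes: 125 g × 5/3 ÷ 28.35 g/oz ≈ 7 oz
grated parmesan: (2 cup + 3 tbsp = 2.1875 cup) × 5/3 × 100 g/cup ≈ 365 g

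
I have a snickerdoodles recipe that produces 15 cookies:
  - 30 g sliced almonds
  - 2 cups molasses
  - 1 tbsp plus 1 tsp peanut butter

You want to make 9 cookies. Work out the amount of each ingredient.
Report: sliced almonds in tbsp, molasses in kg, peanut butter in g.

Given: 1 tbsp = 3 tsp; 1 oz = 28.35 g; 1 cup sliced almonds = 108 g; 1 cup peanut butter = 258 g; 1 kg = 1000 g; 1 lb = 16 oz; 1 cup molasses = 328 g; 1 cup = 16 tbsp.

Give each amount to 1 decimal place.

sliced almonds: 2.7 tbsp; molasses: 0.4 kg; peanut butter: 12.9 g

Scaling factor: 9/15 = 3/5 = 0.6.
sliced almonds: 30 g × 3/5 ÷ 108 g/cup × 16 tbsp/cup ≈ 2.7 tbsp
molasses: 2 cup × 3/5 × 328 g/cup ÷ 1000 g/kg ≈ 0.4 kg
peanut butter: (1 tbsp + 1 tsp = 4/3 tbsp) × 3/5 ÷ 16 tbsp/cup × 258 g/cup = 12.9 g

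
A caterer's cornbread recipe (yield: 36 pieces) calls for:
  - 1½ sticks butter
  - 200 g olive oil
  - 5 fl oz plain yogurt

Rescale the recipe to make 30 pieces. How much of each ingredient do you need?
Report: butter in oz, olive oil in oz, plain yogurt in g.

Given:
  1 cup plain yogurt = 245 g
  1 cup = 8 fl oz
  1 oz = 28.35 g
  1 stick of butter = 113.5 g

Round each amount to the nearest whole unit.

Scaling factor: 30/36 = 5/6.
butter: 1.5 stick × 5/6 × 113.5 g/stick ÷ 28.35 g/oz ≈ 5 oz
olive oil: 200 g × 5/6 ÷ 28.35 g/oz ≈ 6 oz
plain yogurt: 5 fl oz × 5/6 ÷ 8 fl oz/cup × 245 g/cup ≈ 128 g

butter: 5 oz; olive oil: 6 oz; plain yogurt: 128 g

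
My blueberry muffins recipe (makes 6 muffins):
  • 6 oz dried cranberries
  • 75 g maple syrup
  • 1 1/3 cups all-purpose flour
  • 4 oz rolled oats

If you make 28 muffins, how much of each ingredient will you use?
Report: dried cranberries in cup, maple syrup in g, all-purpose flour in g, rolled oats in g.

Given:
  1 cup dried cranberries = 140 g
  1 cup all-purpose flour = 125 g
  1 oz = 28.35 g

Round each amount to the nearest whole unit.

Scaling factor: 28/6 = 14/3.
dried cranberries: 6 oz × 14/3 × 28.35 g/oz ÷ 140 g/cup ≈ 6 cup
maple syrup: 75 g × 14/3 = 350 g
all-purpose flour: 4/3 cup × 14/3 × 125 g/cup ≈ 778 g
rolled oats: 4 oz × 14/3 × 28.35 g/oz ≈ 529 g

dried cranberries: 6 cup; maple syrup: 350 g; all-purpose flour: 778 g; rolled oats: 529 g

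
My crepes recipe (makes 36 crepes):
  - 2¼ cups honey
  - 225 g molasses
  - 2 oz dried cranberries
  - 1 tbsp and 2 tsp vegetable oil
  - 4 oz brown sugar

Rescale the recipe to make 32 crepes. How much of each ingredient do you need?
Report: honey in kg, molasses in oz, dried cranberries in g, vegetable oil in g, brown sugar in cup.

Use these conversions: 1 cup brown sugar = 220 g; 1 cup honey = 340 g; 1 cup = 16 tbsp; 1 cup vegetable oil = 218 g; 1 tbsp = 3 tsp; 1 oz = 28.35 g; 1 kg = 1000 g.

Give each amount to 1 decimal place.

Scaling factor: 32/36 = 8/9.
honey: 2.25 cup × 8/9 × 340 g/cup ÷ 1000 g/kg ≈ 0.7 kg
molasses: 225 g × 8/9 ÷ 28.35 g/oz ≈ 7.1 oz
dried cranberries: 2 oz × 8/9 × 28.35 g/oz = 50.4 g
vegetable oil: (1 tbsp + 2 tsp = 5/3 tbsp) × 8/9 ÷ 16 tbsp/cup × 218 g/cup ≈ 20.2 g
brown sugar: 4 oz × 8/9 × 28.35 g/oz ÷ 220 g/cup ≈ 0.5 cup

honey: 0.7 kg; molasses: 7.1 oz; dried cranberries: 50.4 g; vegetable oil: 20.2 g; brown sugar: 0.5 cup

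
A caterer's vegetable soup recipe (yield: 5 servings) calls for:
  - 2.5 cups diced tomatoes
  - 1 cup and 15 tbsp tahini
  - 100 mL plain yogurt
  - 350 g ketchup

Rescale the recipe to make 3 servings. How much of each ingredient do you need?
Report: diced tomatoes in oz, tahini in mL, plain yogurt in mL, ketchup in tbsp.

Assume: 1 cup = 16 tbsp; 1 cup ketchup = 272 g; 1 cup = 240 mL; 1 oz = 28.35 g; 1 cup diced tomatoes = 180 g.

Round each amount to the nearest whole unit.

diced tomatoes: 10 oz; tahini: 279 mL; plain yogurt: 60 mL; ketchup: 12 tbsp

Scaling factor: 3/5 = 0.6.
diced tomatoes: 2.5 cup × 3/5 × 180 g/cup ÷ 28.35 g/oz ≈ 10 oz
tahini: (1 cup + 15 tbsp = 1.9375 cup) × 3/5 × 240 mL/cup = 279 mL
plain yogurt: 100 mL × 3/5 = 60 mL
ketchup: 350 g × 3/5 ÷ 272 g/cup × 16 tbsp/cup ≈ 12 tbsp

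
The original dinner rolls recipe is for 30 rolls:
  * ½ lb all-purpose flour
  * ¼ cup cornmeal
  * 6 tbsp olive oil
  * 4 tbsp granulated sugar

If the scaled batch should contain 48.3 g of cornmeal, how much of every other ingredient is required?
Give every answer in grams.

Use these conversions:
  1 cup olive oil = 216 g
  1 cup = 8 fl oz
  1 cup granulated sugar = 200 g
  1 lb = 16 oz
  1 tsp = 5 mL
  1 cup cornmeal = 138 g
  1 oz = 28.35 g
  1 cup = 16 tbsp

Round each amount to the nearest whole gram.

The original recipe has 34.5 g of cornmeal, so the scaling factor is 48.3 ÷ 34.5 = 7/5 = 1.4.
all-purpose flour: 0.5 lb × 7/5 × 16 oz/lb × 28.35 g/oz ≈ 318 g
olive oil: 6 tbsp × 7/5 ÷ 16 tbsp/cup × 216 g/cup ≈ 113 g
granulated sugar: 4 tbsp × 7/5 ÷ 16 tbsp/cup × 200 g/cup = 70 g

all-purpose flour: 318 g; olive oil: 113 g; granulated sugar: 70 g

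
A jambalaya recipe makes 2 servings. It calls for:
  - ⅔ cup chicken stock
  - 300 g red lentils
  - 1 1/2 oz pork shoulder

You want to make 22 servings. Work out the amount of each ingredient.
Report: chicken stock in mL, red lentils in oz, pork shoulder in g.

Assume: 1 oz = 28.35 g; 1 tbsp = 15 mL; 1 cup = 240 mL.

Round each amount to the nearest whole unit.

Scaling factor: 22/2 = 11.
chicken stock: 2/3 cup × 11 × 240 mL/cup = 1760 mL
red lentils: 300 g × 11 ÷ 28.35 g/oz ≈ 116 oz
pork shoulder: 1.5 oz × 11 × 28.35 g/oz ≈ 468 g

chicken stock: 1760 mL; red lentils: 116 oz; pork shoulder: 468 g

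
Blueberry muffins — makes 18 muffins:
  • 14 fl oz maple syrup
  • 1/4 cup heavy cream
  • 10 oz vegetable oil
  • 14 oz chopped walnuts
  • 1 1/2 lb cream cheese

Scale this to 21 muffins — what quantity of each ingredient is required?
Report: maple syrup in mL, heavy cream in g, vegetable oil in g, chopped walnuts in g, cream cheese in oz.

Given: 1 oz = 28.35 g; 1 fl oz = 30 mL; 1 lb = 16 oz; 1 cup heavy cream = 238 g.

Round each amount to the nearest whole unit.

maple syrup: 490 mL; heavy cream: 69 g; vegetable oil: 331 g; chopped walnuts: 463 g; cream cheese: 28 oz

Scaling factor: 21/18 = 7/6.
maple syrup: 14 fl oz × 7/6 × 30 mL/fl oz = 490 mL
heavy cream: 0.25 cup × 7/6 × 238 g/cup ≈ 69 g
vegetable oil: 10 oz × 7/6 × 28.35 g/oz ≈ 331 g
chopped walnuts: 14 oz × 7/6 × 28.35 g/oz ≈ 463 g
cream cheese: 1.5 lb × 7/6 × 16 oz/lb = 28 oz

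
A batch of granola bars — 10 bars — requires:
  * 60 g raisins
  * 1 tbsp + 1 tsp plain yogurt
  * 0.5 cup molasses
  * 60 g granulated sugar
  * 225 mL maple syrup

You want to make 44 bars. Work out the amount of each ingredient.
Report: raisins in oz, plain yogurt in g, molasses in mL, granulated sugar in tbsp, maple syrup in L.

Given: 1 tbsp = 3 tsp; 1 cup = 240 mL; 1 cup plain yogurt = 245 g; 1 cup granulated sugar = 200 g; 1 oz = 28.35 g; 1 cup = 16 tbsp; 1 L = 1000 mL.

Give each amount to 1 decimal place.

raisins: 9.3 oz; plain yogurt: 89.8 g; molasses: 528.0 mL; granulated sugar: 21.1 tbsp; maple syrup: 1.0 L

Scaling factor: 44/10 = 22/5 = 4.4.
raisins: 60 g × 22/5 ÷ 28.35 g/oz ≈ 9.3 oz
plain yogurt: (1 tbsp + 1 tsp = 4/3 tbsp) × 22/5 ÷ 16 tbsp/cup × 245 g/cup ≈ 89.8 g
molasses: 0.5 cup × 22/5 × 240 mL/cup = 528.0 mL
granulated sugar: 60 g × 22/5 ÷ 200 g/cup × 16 tbsp/cup ≈ 21.1 tbsp
maple syrup: 225 mL × 22/5 ÷ 1000 mL/L ≈ 1.0 L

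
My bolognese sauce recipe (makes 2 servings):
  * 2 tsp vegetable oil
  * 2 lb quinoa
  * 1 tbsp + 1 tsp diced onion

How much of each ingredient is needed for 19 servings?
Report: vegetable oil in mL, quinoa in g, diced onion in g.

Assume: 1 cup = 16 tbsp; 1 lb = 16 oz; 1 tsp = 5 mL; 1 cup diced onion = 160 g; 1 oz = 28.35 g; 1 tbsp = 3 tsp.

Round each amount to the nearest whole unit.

vegetable oil: 95 mL; quinoa: 8618 g; diced onion: 127 g

Scaling factor: 19/2 = 9.5.
vegetable oil: 2 tsp × 19/2 × 5 mL/tsp = 95 mL
quinoa: 2 lb × 19/2 × 16 oz/lb × 28.35 g/oz ≈ 8618 g
diced onion: (1 tbsp + 1 tsp = 4/3 tbsp) × 19/2 ÷ 16 tbsp/cup × 160 g/cup ≈ 127 g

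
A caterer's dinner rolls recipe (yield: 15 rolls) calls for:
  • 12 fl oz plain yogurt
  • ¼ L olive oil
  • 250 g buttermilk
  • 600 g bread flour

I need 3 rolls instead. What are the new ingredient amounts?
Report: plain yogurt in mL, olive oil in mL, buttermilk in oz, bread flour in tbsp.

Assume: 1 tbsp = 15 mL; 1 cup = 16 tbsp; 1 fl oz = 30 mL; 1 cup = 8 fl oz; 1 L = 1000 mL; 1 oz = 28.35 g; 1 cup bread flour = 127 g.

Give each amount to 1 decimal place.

Scaling factor: 3/15 = 1/5 = 0.2.
plain yogurt: 12 fl oz × 1/5 × 30 mL/fl oz = 72.0 mL
olive oil: 0.25 L × 1/5 × 1000 mL/L = 50.0 mL
buttermilk: 250 g × 1/5 ÷ 28.35 g/oz ≈ 1.8 oz
bread flour: 600 g × 1/5 ÷ 127 g/cup × 16 tbsp/cup ≈ 15.1 tbsp

plain yogurt: 72.0 mL; olive oil: 50.0 mL; buttermilk: 1.8 oz; bread flour: 15.1 tbsp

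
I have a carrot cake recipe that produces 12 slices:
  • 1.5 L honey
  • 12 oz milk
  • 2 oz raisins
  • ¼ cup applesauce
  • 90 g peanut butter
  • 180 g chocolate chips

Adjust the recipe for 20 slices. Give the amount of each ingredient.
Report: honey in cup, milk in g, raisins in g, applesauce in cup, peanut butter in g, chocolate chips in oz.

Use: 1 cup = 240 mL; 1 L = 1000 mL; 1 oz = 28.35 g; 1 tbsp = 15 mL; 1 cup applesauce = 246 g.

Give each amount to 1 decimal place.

Scaling factor: 20/12 = 5/3.
honey: 1.5 L × 5/3 × 1000 mL/L ÷ 240 mL/cup ≈ 10.4 cup
milk: 12 oz × 5/3 × 28.35 g/oz = 567.0 g
raisins: 2 oz × 5/3 × 28.35 g/oz = 94.5 g
applesauce: 0.25 cup × 5/3 ≈ 0.4 cup
peanut butter: 90 g × 5/3 = 150.0 g
chocolate chips: 180 g × 5/3 ÷ 28.35 g/oz ≈ 10.6 oz

honey: 10.4 cup; milk: 567.0 g; raisins: 94.5 g; applesauce: 0.4 cup; peanut butter: 150.0 g; chocolate chips: 10.6 oz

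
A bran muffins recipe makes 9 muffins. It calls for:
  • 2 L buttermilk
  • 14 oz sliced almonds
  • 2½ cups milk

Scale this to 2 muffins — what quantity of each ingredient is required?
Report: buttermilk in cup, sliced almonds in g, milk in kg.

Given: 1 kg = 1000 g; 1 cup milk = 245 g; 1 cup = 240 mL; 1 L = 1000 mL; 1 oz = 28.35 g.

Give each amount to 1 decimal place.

buttermilk: 1.9 cup; sliced almonds: 88.2 g; milk: 0.1 kg

Scaling factor: 2/9.
buttermilk: 2 L × 2/9 × 1000 mL/L ÷ 240 mL/cup ≈ 1.9 cup
sliced almonds: 14 oz × 2/9 × 28.35 g/oz = 88.2 g
milk: 2.5 cup × 2/9 × 245 g/cup ÷ 1000 g/kg ≈ 0.1 kg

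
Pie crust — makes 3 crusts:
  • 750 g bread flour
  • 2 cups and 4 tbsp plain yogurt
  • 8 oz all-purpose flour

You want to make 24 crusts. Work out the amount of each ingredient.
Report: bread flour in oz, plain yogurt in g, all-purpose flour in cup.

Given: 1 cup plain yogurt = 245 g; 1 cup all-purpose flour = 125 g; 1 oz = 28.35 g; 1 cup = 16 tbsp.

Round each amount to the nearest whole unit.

Scaling factor: 24/3 = 8.
bread flour: 750 g × 8 ÷ 28.35 g/oz ≈ 212 oz
plain yogurt: (2 cup + 4 tbsp = 2.25 cup) × 8 × 245 g/cup = 4410 g
all-purpose flour: 8 oz × 8 × 28.35 g/oz ÷ 125 g/cup ≈ 15 cup

bread flour: 212 oz; plain yogurt: 4410 g; all-purpose flour: 15 cup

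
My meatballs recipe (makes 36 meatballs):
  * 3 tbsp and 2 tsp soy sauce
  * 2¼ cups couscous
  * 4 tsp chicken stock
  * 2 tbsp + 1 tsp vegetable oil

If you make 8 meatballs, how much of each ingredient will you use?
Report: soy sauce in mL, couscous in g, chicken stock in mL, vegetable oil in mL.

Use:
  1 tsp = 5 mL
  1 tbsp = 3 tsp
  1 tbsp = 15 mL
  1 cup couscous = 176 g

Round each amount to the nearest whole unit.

Scaling factor: 8/36 = 2/9.
soy sauce: (3 tbsp + 2 tsp = 11/3 tbsp) × 2/9 × 15 mL/tbsp ≈ 12 mL
couscous: 2.25 cup × 2/9 × 176 g/cup = 88 g
chicken stock: 4 tsp × 2/9 × 5 mL/tsp ≈ 4 mL
vegetable oil: (2 tbsp + 1 tsp = 7/3 tbsp) × 2/9 × 15 mL/tbsp ≈ 8 mL

soy sauce: 12 mL; couscous: 88 g; chicken stock: 4 mL; vegetable oil: 8 mL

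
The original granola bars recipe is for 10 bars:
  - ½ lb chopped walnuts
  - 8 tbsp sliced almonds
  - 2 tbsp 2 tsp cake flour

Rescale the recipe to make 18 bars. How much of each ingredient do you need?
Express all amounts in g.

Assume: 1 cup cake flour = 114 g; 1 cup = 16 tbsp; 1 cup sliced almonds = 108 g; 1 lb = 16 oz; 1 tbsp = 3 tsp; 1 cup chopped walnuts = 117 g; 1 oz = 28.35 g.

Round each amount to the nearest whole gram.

Scaling factor: 18/10 = 9/5 = 1.8.
chopped walnuts: 0.5 lb × 9/5 × 16 oz/lb × 28.35 g/oz ≈ 408 g
sliced almonds: 8 tbsp × 9/5 ÷ 16 tbsp/cup × 108 g/cup ≈ 97 g
cake flour: (2 tbsp + 2 tsp = 8/3 tbsp) × 9/5 ÷ 16 tbsp/cup × 114 g/cup ≈ 34 g

chopped walnuts: 408 g; sliced almonds: 97 g; cake flour: 34 g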